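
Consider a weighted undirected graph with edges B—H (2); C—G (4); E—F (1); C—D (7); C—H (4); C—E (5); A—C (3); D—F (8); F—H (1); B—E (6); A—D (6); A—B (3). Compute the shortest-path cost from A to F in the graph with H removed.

9

Comparing a few candidate routes:
A→C→E→F: 3 + 5 + 1 = 9
A→B→E→F: 3 + 6 + 1 = 10
A→D→F: 6 + 8 = 14
The minimum is 9.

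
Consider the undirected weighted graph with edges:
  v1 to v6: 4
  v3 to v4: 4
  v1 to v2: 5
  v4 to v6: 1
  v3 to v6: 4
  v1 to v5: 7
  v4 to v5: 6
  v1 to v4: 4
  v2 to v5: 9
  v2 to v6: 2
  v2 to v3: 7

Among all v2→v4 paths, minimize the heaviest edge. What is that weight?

Some routes from v2 to v4:
v2→v1→v6→v4: max(5, 4, 1) = 5
v2→v1→v4: max(5, 4) = 5
v2→v6→v4: max(2, 1) = 2
v2→v6→v1→v4: max(2, 4, 4) = 4
v2→v6→v3→v4: max(2, 4, 4) = 4
v2→v1→v6→v3→v4: max(5, 4, 4, 4) = 5
Smallest bottleneck: 2.

2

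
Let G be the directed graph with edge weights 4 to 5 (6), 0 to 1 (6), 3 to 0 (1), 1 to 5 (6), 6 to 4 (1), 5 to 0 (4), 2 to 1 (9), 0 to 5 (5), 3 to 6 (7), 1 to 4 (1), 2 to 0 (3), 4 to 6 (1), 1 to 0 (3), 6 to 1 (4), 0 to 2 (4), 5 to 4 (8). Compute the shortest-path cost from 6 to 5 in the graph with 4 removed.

10

Routes from 6 to 5 avoiding 4:
6 - 1 - 0 - 5: 4 + 3 + 5 = 12
6 - 1 - 5: 4 + 6 = 10
Shortest: 10.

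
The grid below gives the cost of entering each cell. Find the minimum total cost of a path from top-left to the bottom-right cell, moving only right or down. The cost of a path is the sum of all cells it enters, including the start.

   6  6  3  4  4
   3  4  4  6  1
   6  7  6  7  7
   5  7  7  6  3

34

Path r0c0 r0c1 r0c2 r0c3 r0c4 r1c4 r2c4 r3c4: 6 + 6 + 3 + 4 + 4 + 1 + 7 + 3 = 34.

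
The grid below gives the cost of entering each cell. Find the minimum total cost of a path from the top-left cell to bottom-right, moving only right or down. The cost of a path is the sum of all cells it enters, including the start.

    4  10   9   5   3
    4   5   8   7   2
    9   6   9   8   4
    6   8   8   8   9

Take [0,0] -> [1,0] -> [1,1] -> [1,2] -> [1,3] -> [1,4] -> [2,4] -> [3,4] for a total of 4 + 4 + 5 + 8 + 7 + 2 + 4 + 9 = 43.

43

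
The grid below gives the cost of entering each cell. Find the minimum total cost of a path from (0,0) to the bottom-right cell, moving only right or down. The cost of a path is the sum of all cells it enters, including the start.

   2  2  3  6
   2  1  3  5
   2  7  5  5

Take (0,0) → (0,1) → (1,1) → (1,2) → (1,3) → (2,3) for a total of 2 + 2 + 1 + 3 + 5 + 5 = 18.
For comparison, the top-then-right route costs 23.

18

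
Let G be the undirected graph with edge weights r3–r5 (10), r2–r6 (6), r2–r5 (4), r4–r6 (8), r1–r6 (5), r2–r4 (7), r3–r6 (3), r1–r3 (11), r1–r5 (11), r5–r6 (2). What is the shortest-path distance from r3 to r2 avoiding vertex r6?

14

Routes from r3 to r2 avoiding r6:
r3 - r5 - r2: 10 + 4 = 14
r3 - r1 - r5 - r2: 11 + 11 + 4 = 26
Best route has total 14.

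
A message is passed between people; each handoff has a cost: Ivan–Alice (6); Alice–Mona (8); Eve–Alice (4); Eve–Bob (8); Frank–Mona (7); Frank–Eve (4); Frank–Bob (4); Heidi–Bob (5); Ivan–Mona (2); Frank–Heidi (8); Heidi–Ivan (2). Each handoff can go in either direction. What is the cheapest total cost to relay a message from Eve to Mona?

Checking several routes:
Eve → Frank → Heidi → Ivan → Mona: 4 + 8 + 2 + 2 = 16
Eve → Bob → Heidi → Ivan → Mona: 8 + 5 + 2 + 2 = 17
Eve → Alice → Ivan → Mona: 4 + 6 + 2 = 12
Eve → Frank → Mona: 4 + 7 = 11
Eve → Alice → Mona: 4 + 8 = 12
The minimum is 11.

11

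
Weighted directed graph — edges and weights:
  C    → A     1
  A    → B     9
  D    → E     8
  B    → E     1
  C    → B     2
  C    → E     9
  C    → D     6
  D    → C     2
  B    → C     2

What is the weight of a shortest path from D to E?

5

Candidate routes:
D→C→E: 2 + 9 = 11
D→E: 8
D→C→A→B→E: 2 + 1 + 9 + 1 = 13
D→C→B→E: 2 + 2 + 1 = 5
Shortest: 5.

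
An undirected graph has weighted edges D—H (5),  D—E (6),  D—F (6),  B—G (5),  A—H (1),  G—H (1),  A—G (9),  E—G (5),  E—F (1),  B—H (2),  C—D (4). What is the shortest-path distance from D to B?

A few of the D→B routes:
D -> E -> G -> H -> B: 6 + 5 + 1 + 2 = 14
D -> H -> B: 5 + 2 = 7
D -> F -> E -> G -> H -> B: 6 + 1 + 5 + 1 + 2 = 15
D -> E -> G -> B: 6 + 5 + 5 = 16
D -> H -> G -> B: 5 + 1 + 5 = 11
The minimum is 7.

7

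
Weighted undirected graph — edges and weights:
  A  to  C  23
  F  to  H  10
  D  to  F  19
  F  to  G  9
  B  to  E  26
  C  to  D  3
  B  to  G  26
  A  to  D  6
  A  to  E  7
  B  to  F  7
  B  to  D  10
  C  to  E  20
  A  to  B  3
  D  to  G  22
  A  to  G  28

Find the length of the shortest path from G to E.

Checking several routes:
G→A→E: 28 + 7 = 35
G→D→A→E: 22 + 6 + 7 = 35
G→F→B→A→E: 9 + 7 + 3 + 7 = 26
The minimum is 26.

26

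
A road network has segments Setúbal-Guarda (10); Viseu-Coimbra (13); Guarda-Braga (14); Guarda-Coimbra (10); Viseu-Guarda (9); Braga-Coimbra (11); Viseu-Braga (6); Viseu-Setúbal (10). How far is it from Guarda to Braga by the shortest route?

14

A few of the Guarda→Braga routes:
Guarda -> Braga: 14
Guarda -> Coimbra -> Braga: 10 + 11 = 21
Guarda -> Coimbra -> Viseu -> Braga: 10 + 13 + 6 = 29
Guarda -> Viseu -> Coimbra -> Braga: 9 + 13 + 11 = 33
Guarda -> Viseu -> Braga: 9 + 6 = 15
Guarda -> Setúbal -> Viseu -> Braga: 10 + 10 + 6 = 26
The minimum is 14.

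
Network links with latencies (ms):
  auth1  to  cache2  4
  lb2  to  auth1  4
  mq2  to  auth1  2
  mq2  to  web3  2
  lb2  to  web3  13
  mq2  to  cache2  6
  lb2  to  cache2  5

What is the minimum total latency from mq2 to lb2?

Candidate routes:
mq2→auth1→cache2→lb2: 2 + 4 + 5 = 11
mq2→web3→lb2: 2 + 13 = 15
mq2→auth1→lb2: 2 + 4 = 6
mq2→cache2→auth1→lb2: 6 + 4 + 4 = 14
mq2→cache2→lb2: 6 + 5 = 11
The minimum is 6 ms.

6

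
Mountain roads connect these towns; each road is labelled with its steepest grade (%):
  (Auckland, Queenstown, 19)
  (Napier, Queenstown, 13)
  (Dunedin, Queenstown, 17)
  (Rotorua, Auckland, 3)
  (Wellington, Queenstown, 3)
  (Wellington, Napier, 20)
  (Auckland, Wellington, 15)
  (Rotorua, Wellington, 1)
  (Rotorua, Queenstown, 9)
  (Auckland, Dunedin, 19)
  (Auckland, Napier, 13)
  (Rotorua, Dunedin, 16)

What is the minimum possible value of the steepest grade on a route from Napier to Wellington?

A few of the Napier→Wellington routes:
Napier - Auckland - Rotorua - Queenstown - Wellington: max(13, 3, 9, 3) = 13
Napier - Auckland - Rotorua - Wellington: max(13, 3, 1) = 13
Napier - Queenstown - Rotorua - Wellington: max(13, 9, 1) = 13
The minimum achievable maximum is 13%.

13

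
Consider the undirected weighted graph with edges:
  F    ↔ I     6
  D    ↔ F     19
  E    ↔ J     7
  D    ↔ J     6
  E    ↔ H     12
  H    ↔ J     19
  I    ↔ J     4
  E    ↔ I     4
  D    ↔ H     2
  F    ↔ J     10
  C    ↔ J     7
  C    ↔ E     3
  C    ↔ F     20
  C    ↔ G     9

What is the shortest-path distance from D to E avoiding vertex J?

14

Candidate routes:
D→F→I→E: 19 + 6 + 4 = 29
D→H→E: 2 + 12 = 14
D→F→C→E: 19 + 20 + 3 = 42
Best route has total 14.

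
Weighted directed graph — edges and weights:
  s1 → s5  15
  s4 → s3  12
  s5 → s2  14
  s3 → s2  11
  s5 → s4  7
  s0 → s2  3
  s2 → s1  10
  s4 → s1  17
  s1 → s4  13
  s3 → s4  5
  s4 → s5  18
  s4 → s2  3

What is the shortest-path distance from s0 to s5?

Routes from s0 to s5:
s0 -> s2 -> s1 -> s4 -> s5: 3 + 10 + 13 + 18 = 44
s0 -> s2 -> s1 -> s5: 3 + 10 + 15 = 28
The minimum is 28.

28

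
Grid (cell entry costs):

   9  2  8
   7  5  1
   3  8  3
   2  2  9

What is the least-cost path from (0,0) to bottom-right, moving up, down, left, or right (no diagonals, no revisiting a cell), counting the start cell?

29

Path (0,0) -> (0,1) -> (1,1) -> (1,2) -> (2,2) -> (3,2): 9 + 2 + 5 + 1 + 3 + 9 = 29.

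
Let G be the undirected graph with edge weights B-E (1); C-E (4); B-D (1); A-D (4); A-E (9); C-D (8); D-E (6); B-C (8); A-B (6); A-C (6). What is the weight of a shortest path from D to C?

6

Checking several routes:
D - C: 8
D - B - C: 1 + 8 = 9
D - B - E - C: 1 + 1 + 4 = 6
The minimum is 6.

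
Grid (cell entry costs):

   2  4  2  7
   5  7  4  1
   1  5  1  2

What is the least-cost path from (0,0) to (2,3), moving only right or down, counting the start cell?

Take [0,0]→[0,1]→[0,2]→[1,2]→[1,3]→[2,3] for a total of 2 + 4 + 2 + 4 + 1 + 2 = 15.
For comparison, the top-then-right route costs 18.

15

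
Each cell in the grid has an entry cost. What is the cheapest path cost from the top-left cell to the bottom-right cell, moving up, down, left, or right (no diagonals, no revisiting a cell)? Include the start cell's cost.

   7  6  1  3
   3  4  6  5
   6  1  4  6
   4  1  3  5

24

Take r0c0 r1c0 r1c1 r2c1 r3c1 r3c2 r3c3 for a total of 7 + 3 + 4 + 1 + 1 + 3 + 5 = 24.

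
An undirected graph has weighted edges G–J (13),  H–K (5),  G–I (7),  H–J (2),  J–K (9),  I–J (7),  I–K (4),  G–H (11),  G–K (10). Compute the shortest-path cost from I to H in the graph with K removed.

Paths from I to H avoiding K:
I -> J -> G -> H: 7 + 13 + 11 = 31
I -> J -> H: 7 + 2 = 9
I -> G -> J -> H: 7 + 13 + 2 = 22
I -> G -> H: 7 + 11 = 18
Best route has total 9.

9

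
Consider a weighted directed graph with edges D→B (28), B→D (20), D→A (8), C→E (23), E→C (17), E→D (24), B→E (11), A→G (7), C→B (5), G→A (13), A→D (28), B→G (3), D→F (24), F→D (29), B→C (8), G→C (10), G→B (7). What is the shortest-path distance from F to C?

Checking several routes:
F - D - B - G - C: 29 + 28 + 3 + 10 = 70
F - D - A - G - C: 29 + 8 + 7 + 10 = 54
F - D - A - G - B - C: 29 + 8 + 7 + 7 + 8 = 59
F - D - B - C: 29 + 28 + 8 = 65
Best route has total 54.

54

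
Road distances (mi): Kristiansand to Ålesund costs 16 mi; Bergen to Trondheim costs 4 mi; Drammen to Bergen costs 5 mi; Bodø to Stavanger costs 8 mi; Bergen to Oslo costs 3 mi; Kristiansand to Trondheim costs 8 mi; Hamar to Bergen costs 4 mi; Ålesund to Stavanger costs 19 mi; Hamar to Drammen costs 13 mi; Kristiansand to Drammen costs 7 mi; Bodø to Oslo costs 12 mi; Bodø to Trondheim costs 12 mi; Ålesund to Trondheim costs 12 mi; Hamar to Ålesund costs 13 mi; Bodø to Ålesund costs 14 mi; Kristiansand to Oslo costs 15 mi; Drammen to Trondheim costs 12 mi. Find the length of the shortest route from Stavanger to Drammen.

A few of the Stavanger→Drammen routes:
Stavanger -> Bodø -> Trondheim -> Bergen -> Drammen: 8 + 12 + 4 + 5 = 29
Stavanger -> Bodø -> Oslo -> Bergen -> Drammen: 8 + 12 + 3 + 5 = 28
Stavanger -> Bodø -> Trondheim -> Drammen: 8 + 12 + 12 = 32
Stavanger -> Bodø -> Trondheim -> Kristiansand -> Drammen: 8 + 12 + 8 + 7 = 35
Shortest: 28 mi.

28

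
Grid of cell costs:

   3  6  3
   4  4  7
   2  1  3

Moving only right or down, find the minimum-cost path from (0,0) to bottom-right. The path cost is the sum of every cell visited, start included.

13

Best path: (0,0) -> (1,0) -> (2,0) -> (2,1) -> (2,2)
Cost: 3 + 4 + 2 + 1 + 3 = 13
(Top row then right column would cost 22.)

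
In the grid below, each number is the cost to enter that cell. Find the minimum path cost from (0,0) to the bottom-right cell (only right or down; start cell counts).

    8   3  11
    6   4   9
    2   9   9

One optimal route is r0c0 -> r0c1 -> r1c1 -> r1c2 -> r2c2.
Its cost is 8 + 3 + 4 + 9 + 9 = 33.

33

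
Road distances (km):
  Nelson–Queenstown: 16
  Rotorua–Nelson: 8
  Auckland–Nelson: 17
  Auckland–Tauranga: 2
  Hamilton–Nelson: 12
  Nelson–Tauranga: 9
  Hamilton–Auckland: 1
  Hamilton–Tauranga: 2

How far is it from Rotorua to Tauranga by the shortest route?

17

Comparing a few candidate routes:
Rotorua-Nelson-Hamilton-Tauranga: 8 + 12 + 2 = 22
Rotorua-Nelson-Tauranga: 8 + 9 = 17
Rotorua-Nelson-Hamilton-Auckland-Tauranga: 8 + 12 + 1 + 2 = 23
Shortest: 17 km.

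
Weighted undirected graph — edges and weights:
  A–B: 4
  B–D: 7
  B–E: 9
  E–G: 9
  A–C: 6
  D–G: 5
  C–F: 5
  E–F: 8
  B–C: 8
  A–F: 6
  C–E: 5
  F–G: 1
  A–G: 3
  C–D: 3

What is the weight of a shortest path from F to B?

A few of the F→B routes:
F - A - B: 6 + 4 = 10
F - C - B: 5 + 8 = 13
F - G - A - B: 1 + 3 + 4 = 8
F - G - D - B: 1 + 5 + 7 = 13
F - C - D - B: 5 + 3 + 7 = 15
Best route has total 8.

8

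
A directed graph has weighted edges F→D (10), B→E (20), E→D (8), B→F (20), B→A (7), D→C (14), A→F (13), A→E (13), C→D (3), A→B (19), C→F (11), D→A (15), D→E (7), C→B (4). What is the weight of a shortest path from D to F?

A few of the D→F routes:
D→A→F: 15 + 13 = 28
D→C→B→F: 14 + 4 + 20 = 38
D→C→F: 14 + 11 = 25
Shortest: 25.

25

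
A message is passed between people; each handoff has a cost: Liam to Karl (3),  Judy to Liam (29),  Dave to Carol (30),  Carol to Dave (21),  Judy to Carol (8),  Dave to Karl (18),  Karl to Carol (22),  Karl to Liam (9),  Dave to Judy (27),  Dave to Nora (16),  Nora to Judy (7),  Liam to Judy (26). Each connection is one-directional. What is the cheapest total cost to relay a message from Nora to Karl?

Candidate routes:
Nora -> Judy -> Carol -> Dave -> Karl: 7 + 8 + 21 + 18 = 54
Nora -> Judy -> Liam -> Karl: 7 + 29 + 3 = 39
Shortest: 39.

39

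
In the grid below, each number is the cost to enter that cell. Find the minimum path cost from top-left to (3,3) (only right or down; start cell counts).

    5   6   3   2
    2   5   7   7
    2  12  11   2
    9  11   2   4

29

One optimal route is (0,0) (0,1) (0,2) (0,3) (1,3) (2,3) (3,3).
Its cost is 5 + 6 + 3 + 2 + 7 + 2 + 4 = 29.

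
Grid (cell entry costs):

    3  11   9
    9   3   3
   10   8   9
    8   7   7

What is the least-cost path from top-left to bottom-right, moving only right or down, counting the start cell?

34

Path (0,0) -> (1,0) -> (1,1) -> (1,2) -> (2,2) -> (3,2): 3 + 9 + 3 + 3 + 9 + 7 = 34.
For comparison, the top-then-right route costs 42.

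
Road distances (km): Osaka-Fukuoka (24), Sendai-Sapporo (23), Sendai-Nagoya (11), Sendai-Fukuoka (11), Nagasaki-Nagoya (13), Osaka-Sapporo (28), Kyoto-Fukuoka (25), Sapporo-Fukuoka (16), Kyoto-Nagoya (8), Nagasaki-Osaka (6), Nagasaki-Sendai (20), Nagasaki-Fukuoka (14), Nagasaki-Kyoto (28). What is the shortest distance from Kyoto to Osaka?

27

Comparing a few candidate routes:
Kyoto→Nagasaki→Osaka: 28 + 6 = 34
Kyoto→Nagoya→Sendai→Nagasaki→Osaka: 8 + 11 + 20 + 6 = 45
Kyoto→Fukuoka→Nagasaki→Osaka: 25 + 14 + 6 = 45
Kyoto→Nagoya→Nagasaki→Osaka: 8 + 13 + 6 = 27
Shortest: 27 km.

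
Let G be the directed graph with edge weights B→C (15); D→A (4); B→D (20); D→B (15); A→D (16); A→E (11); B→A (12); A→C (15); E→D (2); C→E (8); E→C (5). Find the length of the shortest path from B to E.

Candidate routes:
B -> D -> A -> C -> E: 20 + 4 + 15 + 8 = 47
B -> C -> E: 15 + 8 = 23
B -> D -> A -> E: 20 + 4 + 11 = 35
B -> A -> E: 12 + 11 = 23
B -> A -> C -> E: 12 + 15 + 8 = 35
Shortest: 23.

23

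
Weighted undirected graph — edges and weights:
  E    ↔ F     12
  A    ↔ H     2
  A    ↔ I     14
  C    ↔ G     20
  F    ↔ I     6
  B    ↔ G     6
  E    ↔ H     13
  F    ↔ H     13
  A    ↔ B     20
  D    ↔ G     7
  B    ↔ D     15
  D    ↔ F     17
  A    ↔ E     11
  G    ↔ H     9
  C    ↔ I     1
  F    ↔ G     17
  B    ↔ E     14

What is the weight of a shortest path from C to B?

26

Checking several routes:
C → I → F → G → B: 1 + 6 + 17 + 6 = 30
C → G → B: 20 + 6 = 26
C → I → F → E → B: 1 + 6 + 12 + 14 = 33
C → I → A → H → G → B: 1 + 14 + 2 + 9 + 6 = 32
C → I → A → B: 1 + 14 + 20 = 35
The minimum is 26.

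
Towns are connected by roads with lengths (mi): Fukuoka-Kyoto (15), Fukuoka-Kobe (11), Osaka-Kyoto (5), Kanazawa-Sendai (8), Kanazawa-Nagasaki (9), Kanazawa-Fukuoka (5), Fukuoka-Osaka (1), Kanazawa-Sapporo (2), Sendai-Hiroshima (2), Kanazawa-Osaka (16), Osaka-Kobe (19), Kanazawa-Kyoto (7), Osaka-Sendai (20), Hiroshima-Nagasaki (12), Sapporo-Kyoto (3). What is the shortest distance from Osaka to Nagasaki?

15

Some routes from Osaka to Nagasaki:
Osaka-Fukuoka-Kyoto-Sapporo-Kanazawa-Nagasaki: 1 + 15 + 3 + 2 + 9 = 30
Osaka-Kyoto-Kanazawa-Nagasaki: 5 + 7 + 9 = 21
Osaka-Kanazawa-Nagasaki: 16 + 9 = 25
Osaka-Kyoto-Sapporo-Kanazawa-Nagasaki: 5 + 3 + 2 + 9 = 19
Osaka-Fukuoka-Kanazawa-Sendai-Hiroshima-Nagasaki: 1 + 5 + 8 + 2 + 12 = 28
Osaka-Fukuoka-Kanazawa-Nagasaki: 1 + 5 + 9 = 15
Best route has total 15 mi.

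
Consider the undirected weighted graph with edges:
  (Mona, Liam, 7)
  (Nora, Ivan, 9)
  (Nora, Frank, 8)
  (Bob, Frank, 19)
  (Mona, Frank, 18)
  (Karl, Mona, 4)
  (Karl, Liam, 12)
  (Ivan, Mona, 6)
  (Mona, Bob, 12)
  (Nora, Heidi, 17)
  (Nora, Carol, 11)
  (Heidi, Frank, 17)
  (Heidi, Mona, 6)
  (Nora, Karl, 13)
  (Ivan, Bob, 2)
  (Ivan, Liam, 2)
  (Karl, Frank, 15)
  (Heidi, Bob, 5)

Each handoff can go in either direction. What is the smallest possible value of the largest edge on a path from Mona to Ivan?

A few of the Mona→Ivan routes:
Mona → Heidi → Bob → Ivan: max(6, 5, 2) = 6
Mona → Liam → Ivan: max(7, 2) = 7
Mona → Ivan: max(6) = 6
Smallest bottleneck: 6.

6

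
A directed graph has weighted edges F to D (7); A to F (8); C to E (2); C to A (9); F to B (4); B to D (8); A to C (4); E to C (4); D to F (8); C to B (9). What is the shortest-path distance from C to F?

17

Routes from C to F:
C -> A -> F: 9 + 8 = 17
C -> B -> D -> F: 9 + 8 + 8 = 25
Best route has total 17.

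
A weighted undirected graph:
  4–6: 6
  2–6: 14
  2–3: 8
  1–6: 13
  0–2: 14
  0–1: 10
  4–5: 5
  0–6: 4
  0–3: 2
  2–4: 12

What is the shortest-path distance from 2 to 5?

A few of the 2→5 routes:
2→6→4→5: 14 + 6 + 5 = 25
2→3→0→6→4→5: 8 + 2 + 4 + 6 + 5 = 25
2→4→5: 12 + 5 = 17
Shortest: 17.

17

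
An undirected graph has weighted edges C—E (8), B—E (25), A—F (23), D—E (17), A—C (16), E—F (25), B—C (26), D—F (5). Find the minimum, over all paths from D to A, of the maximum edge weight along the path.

17

Comparing a few candidate routes:
D -> E -> F -> A: max(17, 25, 23) = 25
D -> F -> E -> C -> A: max(5, 25, 8, 16) = 25
D -> F -> A: max(5, 23) = 23
D -> E -> C -> A: max(17, 8, 16) = 17
The minimum achievable maximum is 17.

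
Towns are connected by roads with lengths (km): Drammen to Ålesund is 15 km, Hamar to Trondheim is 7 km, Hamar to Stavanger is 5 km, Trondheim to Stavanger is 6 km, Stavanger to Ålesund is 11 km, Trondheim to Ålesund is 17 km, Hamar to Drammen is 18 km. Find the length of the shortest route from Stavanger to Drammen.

Routes from Stavanger to Drammen:
Stavanger → Hamar → Trondheim → Ålesund → Drammen: 5 + 7 + 17 + 15 = 44
Stavanger → Ålesund → Drammen: 11 + 15 = 26
Stavanger → Trondheim → Ålesund → Drammen: 6 + 17 + 15 = 38
Stavanger → Ålesund → Trondheim → Hamar → Drammen: 11 + 17 + 7 + 18 = 53
Stavanger → Trondheim → Hamar → Drammen: 6 + 7 + 18 = 31
Stavanger → Hamar → Drammen: 5 + 18 = 23
Best route has total 23 km.

23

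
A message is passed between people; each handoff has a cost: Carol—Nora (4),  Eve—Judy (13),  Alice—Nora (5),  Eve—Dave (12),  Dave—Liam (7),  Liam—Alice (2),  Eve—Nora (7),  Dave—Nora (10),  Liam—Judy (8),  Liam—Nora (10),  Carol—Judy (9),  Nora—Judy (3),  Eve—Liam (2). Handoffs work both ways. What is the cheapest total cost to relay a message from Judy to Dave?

13

Comparing a few candidate routes:
Judy → Nora → Dave: 3 + 10 = 13
Judy → Liam → Dave: 8 + 7 = 15
Judy → Nora → Alice → Liam → Dave: 3 + 5 + 2 + 7 = 17
The minimum is 13.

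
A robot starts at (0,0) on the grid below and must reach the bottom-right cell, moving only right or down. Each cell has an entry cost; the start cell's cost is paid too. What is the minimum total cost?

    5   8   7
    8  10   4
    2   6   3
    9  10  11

35

Best path: [0,0] → [1,0] → [2,0] → [2,1] → [2,2] → [3,2]
Cost: 5 + 8 + 2 + 6 + 3 + 11 = 35
(Top row then right column would cost 38.)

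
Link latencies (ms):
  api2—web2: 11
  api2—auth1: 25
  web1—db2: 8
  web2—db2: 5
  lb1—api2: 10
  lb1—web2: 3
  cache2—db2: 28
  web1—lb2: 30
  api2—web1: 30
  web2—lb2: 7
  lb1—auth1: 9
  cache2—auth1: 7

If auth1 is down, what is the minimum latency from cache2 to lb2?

40

Checking several routes:
cache2-db2-web2-lb2: 28 + 5 + 7 = 40
cache2-db2-web1-api2-web2-lb2: 28 + 8 + 30 + 11 + 7 = 84
cache2-db2-web1-lb2: 28 + 8 + 30 = 66
Best route has total 40 ms.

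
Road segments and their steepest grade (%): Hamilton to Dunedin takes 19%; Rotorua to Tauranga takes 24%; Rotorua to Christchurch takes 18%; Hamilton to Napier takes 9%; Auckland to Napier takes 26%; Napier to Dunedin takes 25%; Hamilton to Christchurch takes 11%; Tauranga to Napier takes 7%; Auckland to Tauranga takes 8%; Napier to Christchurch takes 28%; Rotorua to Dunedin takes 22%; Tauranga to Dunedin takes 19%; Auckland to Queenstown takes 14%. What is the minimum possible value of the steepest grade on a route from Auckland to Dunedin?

Comparing a few candidate routes:
Auckland-Tauranga-Rotorua-Dunedin: max(8, 24, 22) = 24
Auckland-Tauranga-Dunedin: max(8, 19) = 19
Auckland-Tauranga-Rotorua-Christchurch-Hamilton-Dunedin: max(8, 24, 18, 11, 19) = 24
Auckland-Tauranga-Napier-Hamilton-Christchurch-Rotorua-Dunedin: max(8, 7, 9, 11, 18, 22) = 22
Auckland-Tauranga-Napier-Hamilton-Dunedin: max(8, 7, 9, 19) = 19
Smallest bottleneck: 19%.

19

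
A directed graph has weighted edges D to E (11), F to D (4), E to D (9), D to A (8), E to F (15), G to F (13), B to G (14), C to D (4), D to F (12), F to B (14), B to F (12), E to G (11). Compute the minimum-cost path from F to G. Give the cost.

26

Paths from F to G:
F-D-E-G: 4 + 11 + 11 = 26
F-B-G: 14 + 14 = 28
Shortest: 26.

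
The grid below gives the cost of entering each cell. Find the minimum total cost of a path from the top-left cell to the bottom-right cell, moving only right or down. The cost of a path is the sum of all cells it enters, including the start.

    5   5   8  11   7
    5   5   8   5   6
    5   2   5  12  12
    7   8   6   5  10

43

Path (0,0) → (0,1) → (1,1) → (2,1) → (2,2) → (3,2) → (3,3) → (3,4): 5 + 5 + 5 + 2 + 5 + 6 + 5 + 10 = 43.
For comparison, the top-then-right route costs 64.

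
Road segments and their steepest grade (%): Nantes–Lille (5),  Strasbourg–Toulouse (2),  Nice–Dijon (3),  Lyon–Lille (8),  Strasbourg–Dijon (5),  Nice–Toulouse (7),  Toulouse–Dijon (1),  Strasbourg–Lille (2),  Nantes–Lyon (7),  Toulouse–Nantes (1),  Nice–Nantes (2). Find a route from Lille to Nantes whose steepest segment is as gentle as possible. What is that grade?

2

A few of the Lille→Nantes routes:
Lille→Strasbourg→Toulouse→Nantes: max(2, 2, 1) = 2
Lille→Strasbourg→Toulouse→Dijon→Nice→Nantes: max(2, 2, 1, 3, 2) = 3
Lille→Strasbourg→Dijon→Nice→Nantes: max(2, 5, 3, 2) = 5
The minimum achievable maximum is 2%.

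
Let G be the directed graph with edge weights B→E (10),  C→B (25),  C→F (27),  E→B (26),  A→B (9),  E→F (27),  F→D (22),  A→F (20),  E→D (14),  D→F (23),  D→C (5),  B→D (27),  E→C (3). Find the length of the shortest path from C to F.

Routes from C to F:
C-B-E-F: 25 + 10 + 27 = 62
C-B-D-F: 25 + 27 + 23 = 75
C-B-E-D-F: 25 + 10 + 14 + 23 = 72
C-F: 27
Shortest: 27.

27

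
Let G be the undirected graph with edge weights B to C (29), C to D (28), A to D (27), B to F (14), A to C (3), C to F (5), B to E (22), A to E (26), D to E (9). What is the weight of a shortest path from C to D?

28

Comparing a few candidate routes:
C→D: 28
C→A→D: 3 + 27 = 30
C→A→E→D: 3 + 26 + 9 = 38
C→F→B→E→D: 5 + 14 + 22 + 9 = 50
C→B→E→D: 29 + 22 + 9 = 60
Shortest: 28.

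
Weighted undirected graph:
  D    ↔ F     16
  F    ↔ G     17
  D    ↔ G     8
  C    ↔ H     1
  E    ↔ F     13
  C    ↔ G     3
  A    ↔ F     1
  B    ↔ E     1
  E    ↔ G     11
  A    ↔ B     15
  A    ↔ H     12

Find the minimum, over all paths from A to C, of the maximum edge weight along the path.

12

Comparing a few candidate routes:
A - F - E - G - C: max(1, 13, 11, 3) = 13
A - B - E - G - C: max(15, 1, 11, 3) = 15
A - F - D - G - C: max(1, 16, 8, 3) = 16
A - H - C: max(12, 1) = 12
Best route has worst link 12.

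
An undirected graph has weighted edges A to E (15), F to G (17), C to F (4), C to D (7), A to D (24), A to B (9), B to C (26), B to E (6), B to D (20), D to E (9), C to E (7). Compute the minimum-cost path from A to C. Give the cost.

A few of the A→C routes:
A - B - E - C: 9 + 6 + 7 = 22
A - B - E - D - C: 9 + 6 + 9 + 7 = 31
A - E - C: 15 + 7 = 22
Shortest: 22.

22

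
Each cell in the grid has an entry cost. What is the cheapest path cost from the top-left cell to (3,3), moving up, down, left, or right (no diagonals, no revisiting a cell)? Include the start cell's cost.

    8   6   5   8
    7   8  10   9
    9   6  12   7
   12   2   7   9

46

Cheapest: [0,0] [0,1] [1,1] [2,1] [3,1] [3,2] [3,3]
  8 + 6 + 8 + 6 + 2 + 7 + 9 = 46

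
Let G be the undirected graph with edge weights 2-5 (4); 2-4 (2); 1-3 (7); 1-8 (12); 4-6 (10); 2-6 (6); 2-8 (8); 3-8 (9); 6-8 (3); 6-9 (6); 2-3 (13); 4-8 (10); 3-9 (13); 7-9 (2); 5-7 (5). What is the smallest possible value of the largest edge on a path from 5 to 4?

4

Checking several routes:
5→2→4: max(4, 2) = 4
5→7→9→6→8→2→4: max(5, 2, 6, 3, 8, 2) = 8
5→7→9→6→2→4: max(5, 2, 6, 6, 2) = 6
5→2→6→4: max(4, 6, 10) = 10
5→2→8→6→4: max(4, 8, 3, 10) = 10
5→2→6→8→4: max(4, 6, 3, 10) = 10
Smallest bottleneck: 4.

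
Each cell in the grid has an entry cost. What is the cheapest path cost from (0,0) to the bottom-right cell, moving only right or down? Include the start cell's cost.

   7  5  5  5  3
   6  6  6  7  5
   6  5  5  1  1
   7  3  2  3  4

Path (0,0) → (0,1) → (0,2) → (1,2) → (2,2) → (2,3) → (2,4) → (3,4): 7 + 5 + 5 + 6 + 5 + 1 + 1 + 4 = 34.

34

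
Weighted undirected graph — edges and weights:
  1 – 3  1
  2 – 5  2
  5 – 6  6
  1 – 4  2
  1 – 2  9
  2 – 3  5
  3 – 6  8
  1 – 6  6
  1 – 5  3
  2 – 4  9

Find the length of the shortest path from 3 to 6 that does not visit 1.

Candidate routes:
3 -> 2 -> 5 -> 6: 5 + 2 + 6 = 13
3 -> 6: 8
Best route has total 8.

8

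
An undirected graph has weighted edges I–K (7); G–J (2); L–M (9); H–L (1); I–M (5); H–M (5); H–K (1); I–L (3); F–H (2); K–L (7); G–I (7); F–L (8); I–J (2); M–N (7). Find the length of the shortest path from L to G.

Comparing a few candidate routes:
L -> I -> J -> G: 3 + 2 + 2 = 7
L -> I -> G: 3 + 7 = 10
L -> H -> K -> I -> J -> G: 1 + 1 + 7 + 2 + 2 = 13
Shortest: 7.

7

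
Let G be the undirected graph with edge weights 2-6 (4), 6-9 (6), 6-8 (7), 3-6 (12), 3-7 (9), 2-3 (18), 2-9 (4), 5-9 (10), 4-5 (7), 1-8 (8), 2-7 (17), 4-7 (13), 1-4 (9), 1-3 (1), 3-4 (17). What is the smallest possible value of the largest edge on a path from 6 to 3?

Comparing a few candidate routes:
6 -> 8 -> 1 -> 4 -> 7 -> 3: max(7, 8, 9, 13, 9) = 13
6 -> 9 -> 5 -> 4 -> 1 -> 3: max(6, 10, 7, 9, 1) = 10
6 -> 2 -> 9 -> 5 -> 4 -> 1 -> 3: max(4, 4, 10, 7, 9, 1) = 10
6 -> 2 -> 9 -> 5 -> 4 -> 7 -> 3: max(4, 4, 10, 7, 13, 9) = 13
6 -> 3: max(12) = 12
6 -> 8 -> 1 -> 3: max(7, 8, 1) = 8
Smallest bottleneck: 8.

8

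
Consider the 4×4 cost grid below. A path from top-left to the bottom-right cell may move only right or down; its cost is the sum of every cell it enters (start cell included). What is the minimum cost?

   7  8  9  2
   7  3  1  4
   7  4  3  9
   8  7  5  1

Take [0,0] → [1,0] → [1,1] → [1,2] → [2,2] → [3,2] → [3,3] for a total of 7 + 7 + 3 + 1 + 3 + 5 + 1 = 27.
For comparison, the top-then-right route costs 40.

27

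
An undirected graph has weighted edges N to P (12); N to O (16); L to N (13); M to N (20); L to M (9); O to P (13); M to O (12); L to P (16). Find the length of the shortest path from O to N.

Some routes from O to N:
O - N: 16
O - M - N: 12 + 20 = 32
O - M - L - N: 12 + 9 + 13 = 34
O - P - L - N: 13 + 16 + 13 = 42
O - M - L - P - N: 12 + 9 + 16 + 12 = 49
O - P - N: 13 + 12 = 25
The minimum is 16.

16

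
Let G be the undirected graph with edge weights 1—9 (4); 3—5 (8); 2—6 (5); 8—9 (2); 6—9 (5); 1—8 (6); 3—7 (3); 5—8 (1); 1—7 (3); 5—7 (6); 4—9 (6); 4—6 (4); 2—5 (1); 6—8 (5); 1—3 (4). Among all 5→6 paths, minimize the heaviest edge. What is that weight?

5

Checking several routes:
5 - 8 - 6: max(1, 5) = 5
5 - 2 - 6: max(1, 5) = 5
5 - 8 - 9 - 6: max(1, 2, 5) = 5
The minimum achievable maximum is 5.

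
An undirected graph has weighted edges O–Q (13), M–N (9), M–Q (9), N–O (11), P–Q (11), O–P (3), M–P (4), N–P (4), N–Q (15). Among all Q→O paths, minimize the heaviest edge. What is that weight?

Some routes from Q to O:
Q -> M -> N -> P -> O: max(9, 9, 4, 3) = 9
Q -> P -> O: max(11, 3) = 11
Q -> P -> M -> N -> O: max(11, 4, 9, 11) = 11
Q -> M -> P -> O: max(9, 4, 3) = 9
Q -> P -> N -> O: max(11, 4, 11) = 11
Q -> M -> N -> O: max(9, 9, 11) = 11
Best route has worst link 9.

9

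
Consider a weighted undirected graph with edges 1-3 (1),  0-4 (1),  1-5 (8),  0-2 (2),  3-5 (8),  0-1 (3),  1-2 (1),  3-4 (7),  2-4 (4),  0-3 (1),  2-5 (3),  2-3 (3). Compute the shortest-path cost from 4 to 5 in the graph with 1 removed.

Comparing a few candidate routes:
4-0-3-2-5: 1 + 1 + 3 + 3 = 8
4-0-3-5: 1 + 1 + 8 = 10
4-0-2-5: 1 + 2 + 3 = 6
4-2-5: 4 + 3 = 7
Shortest: 6.

6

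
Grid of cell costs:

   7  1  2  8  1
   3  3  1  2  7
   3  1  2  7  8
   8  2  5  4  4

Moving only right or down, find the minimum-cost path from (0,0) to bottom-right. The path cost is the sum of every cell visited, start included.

26

Path [0,0] [0,1] [0,2] [1,2] [2,2] [3,2] [3,3] [3,4]: 7 + 1 + 2 + 1 + 2 + 5 + 4 + 4 = 26.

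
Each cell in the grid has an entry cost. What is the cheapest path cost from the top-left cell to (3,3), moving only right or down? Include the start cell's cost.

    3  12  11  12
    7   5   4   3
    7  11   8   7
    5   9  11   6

Path r0c0 r1c0 r1c1 r1c2 r1c3 r2c3 r3c3: 3 + 7 + 5 + 4 + 3 + 7 + 6 = 35.

35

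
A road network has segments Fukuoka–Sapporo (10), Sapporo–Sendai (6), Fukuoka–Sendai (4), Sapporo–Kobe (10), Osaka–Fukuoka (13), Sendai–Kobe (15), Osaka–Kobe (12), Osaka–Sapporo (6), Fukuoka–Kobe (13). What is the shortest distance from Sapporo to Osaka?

Checking several routes:
Sapporo -> Fukuoka -> Osaka: 10 + 13 = 23
Sapporo -> Osaka: 6
Sapporo -> Kobe -> Osaka: 10 + 12 = 22
Best route has total 6 mi.

6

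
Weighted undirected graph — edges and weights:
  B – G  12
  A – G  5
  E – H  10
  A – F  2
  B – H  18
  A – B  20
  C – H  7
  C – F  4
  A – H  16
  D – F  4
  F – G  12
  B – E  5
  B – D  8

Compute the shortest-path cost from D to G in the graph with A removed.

Comparing a few candidate routes:
D→B→G: 8 + 12 = 20
D→F→G: 4 + 12 = 16
D→F→C→H→E→B→G: 4 + 4 + 7 + 10 + 5 + 12 = 42
The minimum is 16.

16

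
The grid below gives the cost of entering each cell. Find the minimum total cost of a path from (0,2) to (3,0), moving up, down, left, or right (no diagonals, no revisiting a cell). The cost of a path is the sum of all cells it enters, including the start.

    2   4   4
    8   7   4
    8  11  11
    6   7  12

Cheapest: r0c2 → r0c1 → r0c0 → r1c0 → r2c0 → r3c0
  4 + 4 + 2 + 8 + 8 + 6 = 32

32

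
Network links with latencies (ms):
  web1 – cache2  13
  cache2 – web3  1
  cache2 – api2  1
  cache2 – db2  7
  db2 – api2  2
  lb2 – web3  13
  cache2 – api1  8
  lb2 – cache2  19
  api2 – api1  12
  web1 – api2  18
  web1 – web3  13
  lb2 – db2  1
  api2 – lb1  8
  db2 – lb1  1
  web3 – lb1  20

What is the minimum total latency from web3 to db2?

4

Comparing a few candidate routes:
web3→cache2→db2: 1 + 7 = 8
web3→cache2→lb2→db2: 1 + 19 + 1 = 21
web3→cache2→api2→lb1→db2: 1 + 1 + 8 + 1 = 11
web3→lb2→db2: 13 + 1 = 14
web3→cache2→api2→db2: 1 + 1 + 2 = 4
The minimum is 4 ms.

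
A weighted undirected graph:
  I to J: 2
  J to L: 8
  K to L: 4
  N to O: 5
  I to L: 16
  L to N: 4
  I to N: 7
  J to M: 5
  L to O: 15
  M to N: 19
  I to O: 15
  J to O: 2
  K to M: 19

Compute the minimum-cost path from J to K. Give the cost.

12

Checking several routes:
J-O-L-K: 2 + 15 + 4 = 21
J-L-K: 8 + 4 = 12
J-O-N-L-K: 2 + 5 + 4 + 4 = 15
J-I-L-K: 2 + 16 + 4 = 22
J-M-K: 5 + 19 = 24
J-I-N-L-K: 2 + 7 + 4 + 4 = 17
Shortest: 12.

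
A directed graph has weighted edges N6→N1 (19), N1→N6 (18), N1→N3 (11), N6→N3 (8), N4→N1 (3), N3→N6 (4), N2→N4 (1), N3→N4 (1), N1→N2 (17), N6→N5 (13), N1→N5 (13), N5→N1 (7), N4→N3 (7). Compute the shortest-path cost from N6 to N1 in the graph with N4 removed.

Routes from N6 to N1 avoiding N4:
N6 - N1: 19
N6 - N5 - N1: 13 + 7 = 20
Best route has total 19.

19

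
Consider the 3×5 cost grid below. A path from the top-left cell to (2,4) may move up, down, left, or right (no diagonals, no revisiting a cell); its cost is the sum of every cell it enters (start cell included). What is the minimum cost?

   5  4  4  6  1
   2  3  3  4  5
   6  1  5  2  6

Path [0,0] → [1,0] → [1,1] → [2,1] → [2,2] → [2,3] → [2,4]: 5 + 2 + 3 + 1 + 5 + 2 + 6 = 24.

24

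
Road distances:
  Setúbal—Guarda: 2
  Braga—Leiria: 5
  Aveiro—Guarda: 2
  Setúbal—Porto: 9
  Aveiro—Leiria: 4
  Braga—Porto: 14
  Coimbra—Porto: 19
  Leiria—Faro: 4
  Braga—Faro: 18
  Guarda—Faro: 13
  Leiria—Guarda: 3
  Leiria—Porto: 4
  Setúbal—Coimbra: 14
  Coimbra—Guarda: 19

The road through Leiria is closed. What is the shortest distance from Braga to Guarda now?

25

Comparing a few candidate routes:
Braga-Porto-Coimbra-Setúbal-Guarda: 14 + 19 + 14 + 2 = 49
Braga-Porto-Setúbal-Guarda: 14 + 9 + 2 = 25
Braga-Faro-Guarda: 18 + 13 = 31
The minimum is 25.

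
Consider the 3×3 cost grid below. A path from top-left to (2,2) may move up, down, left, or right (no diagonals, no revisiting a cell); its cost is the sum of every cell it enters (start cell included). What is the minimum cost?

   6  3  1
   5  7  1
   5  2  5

16

One optimal route is r0c0 → r0c1 → r0c2 → r1c2 → r2c2.
Its cost is 6 + 3 + 1 + 1 + 5 = 16.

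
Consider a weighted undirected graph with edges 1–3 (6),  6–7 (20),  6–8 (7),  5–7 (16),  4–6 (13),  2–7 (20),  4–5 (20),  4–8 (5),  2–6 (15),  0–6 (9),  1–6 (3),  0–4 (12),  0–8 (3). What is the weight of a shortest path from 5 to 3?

Comparing a few candidate routes:
5 - 4 - 8 - 6 - 1 - 3: 20 + 5 + 7 + 3 + 6 = 41
5 - 7 - 6 - 1 - 3: 16 + 20 + 3 + 6 = 45
5 - 4 - 6 - 1 - 3: 20 + 13 + 3 + 6 = 42
5 - 4 - 0 - 6 - 1 - 3: 20 + 12 + 9 + 3 + 6 = 50
5 - 4 - 0 - 8 - 6 - 1 - 3: 20 + 12 + 3 + 7 + 3 + 6 = 51
5 - 4 - 8 - 0 - 6 - 1 - 3: 20 + 5 + 3 + 9 + 3 + 6 = 46
Shortest: 41.

41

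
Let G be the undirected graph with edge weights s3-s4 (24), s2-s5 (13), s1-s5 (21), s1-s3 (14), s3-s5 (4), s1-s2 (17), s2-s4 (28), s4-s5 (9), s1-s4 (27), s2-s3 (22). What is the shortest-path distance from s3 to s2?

Some routes from s3 to s2:
s3 - s2: 22
s3 - s5 - s2: 4 + 13 = 17
s3 - s1 - s2: 14 + 17 = 31
s3 - s5 - s4 - s2: 4 + 9 + 28 = 41
s3 - s5 - s1 - s2: 4 + 21 + 17 = 42
s3 - s4 - s5 - s2: 24 + 9 + 13 = 46
The minimum is 17.

17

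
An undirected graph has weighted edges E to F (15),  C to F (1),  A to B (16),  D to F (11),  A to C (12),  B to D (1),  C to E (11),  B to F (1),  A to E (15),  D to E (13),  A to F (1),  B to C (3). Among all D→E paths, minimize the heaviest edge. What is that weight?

11

Checking several routes:
D - B - C - E: max(1, 3, 11) = 11
D - B - F - C - E: max(1, 1, 1, 11) = 11
D - F - C - E: max(11, 1, 11) = 11
D - F - B - C - E: max(11, 1, 3, 11) = 11
Best route has worst link 11.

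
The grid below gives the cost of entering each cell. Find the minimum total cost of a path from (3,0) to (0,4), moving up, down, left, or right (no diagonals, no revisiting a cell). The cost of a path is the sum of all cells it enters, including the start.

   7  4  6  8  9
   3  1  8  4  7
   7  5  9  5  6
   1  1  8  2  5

35

One optimal route is [3,0]→[3,1]→[2,1]→[1,1]→[0,1]→[0,2]→[0,3]→[0,4].
Its cost is 1 + 1 + 5 + 1 + 4 + 6 + 8 + 9 = 35.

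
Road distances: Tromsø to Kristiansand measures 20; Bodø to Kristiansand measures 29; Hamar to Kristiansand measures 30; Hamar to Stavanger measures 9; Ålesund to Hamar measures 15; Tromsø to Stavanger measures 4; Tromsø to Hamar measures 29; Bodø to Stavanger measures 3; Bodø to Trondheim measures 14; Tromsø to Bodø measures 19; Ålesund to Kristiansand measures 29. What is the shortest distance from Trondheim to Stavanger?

17

Comparing a few candidate routes:
Trondheim-Bodø-Stavanger: 14 + 3 = 17
Trondheim-Bodø-Kristiansand-Tromsø-Stavanger: 14 + 29 + 20 + 4 = 67
Trondheim-Bodø-Tromsø-Stavanger: 14 + 19 + 4 = 37
Best route has total 17.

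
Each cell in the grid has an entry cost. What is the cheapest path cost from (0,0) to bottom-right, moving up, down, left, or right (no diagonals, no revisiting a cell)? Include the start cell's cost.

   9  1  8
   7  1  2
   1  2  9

22

Cheapest: r0c0 -> r0c1 -> r1c1 -> r1c2 -> r2c2
  9 + 1 + 1 + 2 + 9 = 22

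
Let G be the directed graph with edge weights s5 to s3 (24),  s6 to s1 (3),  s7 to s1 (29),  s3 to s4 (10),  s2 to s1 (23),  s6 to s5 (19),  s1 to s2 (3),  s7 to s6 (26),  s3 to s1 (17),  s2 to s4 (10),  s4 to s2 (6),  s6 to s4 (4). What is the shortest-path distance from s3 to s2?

16

Routes from s3 to s2:
s3→s4→s2: 10 + 6 = 16
s3→s1→s2: 17 + 3 = 20
The minimum is 16.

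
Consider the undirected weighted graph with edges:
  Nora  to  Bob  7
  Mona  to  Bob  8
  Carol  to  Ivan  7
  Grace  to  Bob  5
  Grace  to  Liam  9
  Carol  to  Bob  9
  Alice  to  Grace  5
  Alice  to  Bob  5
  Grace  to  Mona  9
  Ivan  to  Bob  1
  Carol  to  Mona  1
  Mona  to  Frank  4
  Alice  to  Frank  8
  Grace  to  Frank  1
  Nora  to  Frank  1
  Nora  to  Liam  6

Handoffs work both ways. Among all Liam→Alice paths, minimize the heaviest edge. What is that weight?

6

Checking several routes:
Liam -> Nora -> Frank -> Grace -> Alice: max(6, 1, 1, 5) = 6
Liam -> Nora -> Frank -> Mona -> Carol -> Ivan -> Bob -> Grace -> Alice: max(6, 1, 4, 1, 7, 1, 5, 5) = 7
Liam -> Nora -> Frank -> Grace -> Bob -> Alice: max(6, 1, 1, 5, 5) = 6
Smallest bottleneck: 6.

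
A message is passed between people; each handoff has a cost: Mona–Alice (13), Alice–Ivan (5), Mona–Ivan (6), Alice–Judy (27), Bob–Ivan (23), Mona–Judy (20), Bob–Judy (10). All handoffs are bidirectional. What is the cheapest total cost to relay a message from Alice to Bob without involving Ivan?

Routes from Alice to Bob avoiding Ivan:
Alice-Judy-Bob: 27 + 10 = 37
Alice-Mona-Judy-Bob: 13 + 20 + 10 = 43
Best route has total 37.

37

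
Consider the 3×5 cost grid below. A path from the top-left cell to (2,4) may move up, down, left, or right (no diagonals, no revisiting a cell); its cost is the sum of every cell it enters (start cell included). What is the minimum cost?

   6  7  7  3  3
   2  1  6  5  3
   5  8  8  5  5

Take [0,0] → [1,0] → [1,1] → [1,2] → [1,3] → [1,4] → [2,4] for a total of 6 + 2 + 1 + 6 + 5 + 3 + 5 = 28.

28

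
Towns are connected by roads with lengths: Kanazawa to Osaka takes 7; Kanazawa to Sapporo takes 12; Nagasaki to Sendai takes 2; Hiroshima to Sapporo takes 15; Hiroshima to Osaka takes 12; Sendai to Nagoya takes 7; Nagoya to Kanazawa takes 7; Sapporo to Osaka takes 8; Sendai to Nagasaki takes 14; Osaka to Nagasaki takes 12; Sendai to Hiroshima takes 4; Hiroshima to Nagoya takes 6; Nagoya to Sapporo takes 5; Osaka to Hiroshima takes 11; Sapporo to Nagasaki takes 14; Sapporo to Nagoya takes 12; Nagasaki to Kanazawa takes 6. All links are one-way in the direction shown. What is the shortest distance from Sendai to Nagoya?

7

Comparing a few candidate routes:
Sendai → Hiroshima → Nagoya: 4 + 6 = 10
Sendai → Nagasaki → Kanazawa → Sapporo → Nagoya: 14 + 6 + 12 + 12 = 44
Sendai → Nagoya: 7
Sendai → Nagasaki → Kanazawa → Osaka → Hiroshima → Nagoya: 14 + 6 + 7 + 11 + 6 = 44
Sendai → Hiroshima → Sapporo → Nagoya: 4 + 15 + 12 = 31
Shortest: 7.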